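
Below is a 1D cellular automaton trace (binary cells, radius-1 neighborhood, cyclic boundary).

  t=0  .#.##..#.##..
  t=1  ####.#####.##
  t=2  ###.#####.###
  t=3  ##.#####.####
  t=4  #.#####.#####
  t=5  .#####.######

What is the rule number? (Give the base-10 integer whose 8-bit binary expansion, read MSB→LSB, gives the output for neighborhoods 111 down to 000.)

  [7] ### => #  t=1,i=0
  [6] ##. => .  t=0,i=4
  [5] #.# => #  t=0,i=2
  [4] #.. => #  t=0,i=5
  [3] .## => #  t=0,i=3
  [2] .#. => #  t=0,i=1
  [1] ..# => #  t=0,i=0
  [0] ... => #  t=0,i=12
  bits 10111111 = 191

191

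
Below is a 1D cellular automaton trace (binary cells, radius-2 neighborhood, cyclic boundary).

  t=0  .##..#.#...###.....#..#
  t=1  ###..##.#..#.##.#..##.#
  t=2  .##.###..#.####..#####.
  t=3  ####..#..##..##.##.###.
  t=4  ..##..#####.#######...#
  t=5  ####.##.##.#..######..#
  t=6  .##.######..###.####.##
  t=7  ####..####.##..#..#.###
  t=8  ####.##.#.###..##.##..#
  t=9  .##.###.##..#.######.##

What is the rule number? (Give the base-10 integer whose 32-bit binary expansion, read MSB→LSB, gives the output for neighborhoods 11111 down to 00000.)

  ##### -> #   bit 31 = 1  t=2,i=19
  ####. -> #   bit 30 = 1  t=1,i=1
  ###.# -> .   bit 29 = 0  t=3,i=21
  ###.. -> #   bit 28 = 1  t=0,i=13
  ##.## -> #   bit 27 = 1  t=1,i=21
  ##.#. -> .   bit 26 = 0  t=1,i=7
  ##..# -> .   bit 25 = 0  t=0,i=3
  ##... -> #   bit 24 = 1  t=0,i=14
  #.### -> .   bit 23 = 0  t=1,i=22
  #.##. -> #   bit 22 = 1  t=0,i=1
  #.#.# -> #   bit 21 = 1  t=8,i=8
  #.#.. -> .   bit 20 = 0  t=0,i=7
  #..## -> #   bit 19 = 1  t=1,i=4
  #..#. -> .   bit 18 = 0  t=0,i=4
  #...# -> .   bit 17 = 0  t=0,i=9
  #.... -> .   bit 16 = 0  t=0,i=15
  .#### -> .   bit 15 = 0  t=1,i=0
  .###. -> .   bit 14 = 0  t=0,i=12
  .##.# -> #   bit 13 = 1  t=1,i=6
  .##.. -> #   bit 12 = 1  t=0,i=2
  .#.## -> #   bit 11 = 1  t=0,i=0
  .#.#. -> #   bit 10 = 1  t=0,i=6
  .#..# -> #   bit 9 = 1  t=0,i=20
  .#... -> #   bit 8 = 1  t=0,i=8
  ..### -> #   bit 7 = 1  t=0,i=11
  ..##. -> #   bit 6 = 1  t=1,i=5
  ..#.# -> #   bit 5 = 1  t=0,i=5
  ..#.. -> #   bit 4 = 1  t=0,i=19
  ...## -> .   bit 3 = 0  t=0,i=10
  ...#. -> .   bit 2 = 0  t=0,i=18
  ....# -> .   bit 1 = 0  t=0,i=17
  ..... -> #   bit 0 = 1  t=0,i=16
  bits 11011001011010000011111111110001 = 3647487985

3647487985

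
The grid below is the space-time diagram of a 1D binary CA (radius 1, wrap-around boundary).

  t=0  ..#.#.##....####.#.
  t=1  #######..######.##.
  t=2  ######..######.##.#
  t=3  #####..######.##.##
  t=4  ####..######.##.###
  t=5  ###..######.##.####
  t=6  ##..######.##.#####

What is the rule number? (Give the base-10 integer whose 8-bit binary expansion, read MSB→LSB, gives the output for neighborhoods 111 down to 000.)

175

  nb ###: next=#  (t=0,i=13, bit7=1)
  nb ##.: next=.  (t=0,i=7, bit6=0)
  nb #.#: next=#  (t=0,i=3, bit5=1)
  nb #..: next=.  (t=0,i=8, bit4=0)
  nb .##: next=#  (t=0,i=6, bit3=1)
  nb .#.: next=#  (t=0,i=2, bit2=1)
  nb ..#: next=#  (t=0,i=1, bit1=1)
  nb ...: next=#  (t=0,i=0, bit0=1)
  bits 10101111 = 175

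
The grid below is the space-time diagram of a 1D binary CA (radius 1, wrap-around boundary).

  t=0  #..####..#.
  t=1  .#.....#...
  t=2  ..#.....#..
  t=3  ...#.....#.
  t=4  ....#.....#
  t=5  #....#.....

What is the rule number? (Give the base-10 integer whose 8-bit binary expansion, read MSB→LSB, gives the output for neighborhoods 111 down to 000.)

16

  ###|.  b7=0 t=0,i=4
  ##.|.  b6=0 t=0,i=6
  #.#|.  b5=0 t=0,i=10
  #..|#  b4=1 t=0,i=1
  .##|.  b3=0 t=0,i=3
  .#.|.  b2=0 t=0,i=0
  ..#|.  b1=0 t=0,i=2
  ...|.  b0=0 t=1,i=3
  bits 00010000 = 16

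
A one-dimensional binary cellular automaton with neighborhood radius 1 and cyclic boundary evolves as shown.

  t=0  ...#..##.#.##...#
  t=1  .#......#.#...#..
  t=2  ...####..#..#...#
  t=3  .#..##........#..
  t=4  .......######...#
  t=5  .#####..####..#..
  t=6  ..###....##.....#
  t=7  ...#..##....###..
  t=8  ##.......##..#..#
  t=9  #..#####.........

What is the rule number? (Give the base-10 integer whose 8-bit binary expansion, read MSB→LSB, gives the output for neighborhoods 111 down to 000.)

  nb ###: next=#  (t=2,i=4, bit7=1)
  nb ##.: next=.  (t=0,i=7, bit6=0)
  nb #.#: next=#  (t=0,i=8, bit5=1)
  nb #..: next=.  (t=0,i=0, bit4=0)
  nb .##: next=.  (t=0,i=6, bit3=0)
  nb .#.: next=.  (t=0,i=3, bit2=0)
  nb ..#: next=.  (t=0,i=2, bit1=0)
  nb ...: next=#  (t=0,i=1, bit0=1)
  bits 10100001 = 161

161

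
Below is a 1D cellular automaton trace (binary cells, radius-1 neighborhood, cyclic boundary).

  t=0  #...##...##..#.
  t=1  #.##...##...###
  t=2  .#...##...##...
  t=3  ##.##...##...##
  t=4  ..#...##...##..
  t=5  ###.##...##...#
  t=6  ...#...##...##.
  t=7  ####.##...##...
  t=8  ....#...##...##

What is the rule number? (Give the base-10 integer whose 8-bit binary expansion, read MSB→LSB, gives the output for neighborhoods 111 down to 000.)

39

  ###|.  b7=0 t=1,i=13
  ##.|.  b6=0 t=0,i=5
  #.#|#  b5=1 t=0,i=14
  #..|.  b4=0 t=0,i=1
  .##|.  b3=0 t=0,i=4
  .#.|#  b2=1 t=0,i=0
  ..#|#  b1=1 t=0,i=3
  ...|#  b0=1 t=0,i=2
  bits 00100111 = 39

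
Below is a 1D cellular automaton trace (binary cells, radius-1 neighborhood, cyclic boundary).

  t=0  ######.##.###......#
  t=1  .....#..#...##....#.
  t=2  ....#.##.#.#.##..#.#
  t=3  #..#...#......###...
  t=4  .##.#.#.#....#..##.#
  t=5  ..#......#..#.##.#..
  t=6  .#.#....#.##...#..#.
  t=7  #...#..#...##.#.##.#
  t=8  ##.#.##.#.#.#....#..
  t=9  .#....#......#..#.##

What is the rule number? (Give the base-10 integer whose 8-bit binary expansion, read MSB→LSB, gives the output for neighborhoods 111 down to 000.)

  nb ###: next=.  (t=0,i=0, bit7=0)
  nb ##.: next=#  (t=0,i=5, bit6=1)
  nb #.#: next=.  (t=0,i=6, bit5=0)
  nb #..: next=#  (t=0,i=13, bit4=1)
  nb .##: next=.  (t=0,i=7, bit3=0)
  nb .#.: next=.  (t=1,i=5, bit2=0)
  nb ..#: next=#  (t=0,i=18, bit1=1)
  nb ...: next=.  (t=0,i=14, bit0=0)
  bits 01010010 = 82

82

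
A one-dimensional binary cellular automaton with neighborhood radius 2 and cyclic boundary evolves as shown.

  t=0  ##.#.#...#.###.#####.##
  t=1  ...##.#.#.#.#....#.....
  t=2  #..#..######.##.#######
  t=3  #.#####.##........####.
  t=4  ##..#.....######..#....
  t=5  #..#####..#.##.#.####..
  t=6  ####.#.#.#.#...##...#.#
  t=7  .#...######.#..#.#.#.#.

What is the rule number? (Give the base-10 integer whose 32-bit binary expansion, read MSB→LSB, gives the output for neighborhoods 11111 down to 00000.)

2435665877

  #####|#  b31=1 t=0,i=17
  ####.|.  b30=0 t=0,i=0
  ###.#|.  b29=0 t=0,i=1
  ###..|#  b28=1 t=2,i=0
  ##.##|.  b27=0 t=0,i=14
  ##.#.|.  b26=0 t=0,i=2
  ##..#|.  b25=0 t=2,i=1
  ##...|#  b24=1 t=3,i=10
  #.###|.  b23=0 t=0,i=11
  #.##.|.  b22=0 t=2,i=13
  #.#.#|#  b21=1 t=0,i=3
  #.#..|.  b20=0 t=0,i=5
  #..##|#  b19=1 t=2,i=5
  #..#.|#  b18=1 t=2,i=2
  #...#|.  b17=0 t=0,i=7
  #....|#  b16=1 t=1,i=14
  .####|.  b15=0 t=0,i=16
  .###.|#  b14=1 t=0,i=12
  .##.#|.  b13=0 t=1,i=4
  .##..|.  b12=0 t=3,i=9
  .#.##|#  b11=1 t=0,i=10
  .#.#.|#  b10=1 t=0,i=4
  .#..#|#  b9=1 t=2,i=4
  .#...|#  b8=1 t=0,i=6
  ..###|#  b7=1 t=2,i=6
  ..##.|#  b6=1 t=1,i=3
  ..#.#|.  b5=0 t=0,i=9
  ..#..|#  b4=1 t=1,i=17
  ...##|.  b3=0 t=1,i=2
  ...#.|#  b2=1 t=0,i=8
  ....#|.  b1=0 t=1,i=1
  .....|#  b0=1 t=1,i=0
  bits 10010001001011010100111111010101 = 2435665877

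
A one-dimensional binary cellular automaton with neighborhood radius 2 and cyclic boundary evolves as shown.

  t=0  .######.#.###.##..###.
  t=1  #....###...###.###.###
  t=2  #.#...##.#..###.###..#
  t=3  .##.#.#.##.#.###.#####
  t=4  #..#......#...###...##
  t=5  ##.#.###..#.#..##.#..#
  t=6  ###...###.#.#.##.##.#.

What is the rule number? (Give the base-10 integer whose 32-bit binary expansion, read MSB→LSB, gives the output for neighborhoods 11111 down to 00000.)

  #####|.  b31=0 t=0,i=3
  ####.|#  b30=1 t=0,i=5
  ###.#|#  b29=1 t=0,i=6
  ###..|#  b28=1 t=0,i=20
  ##.##|#  b27=1 t=0,i=13
  ##.#.|#  b26=1 t=0,i=7
  ##..#|#  b25=1 t=0,i=16
  ##...|.  b24=0 t=1,i=1
  #.###|.  b23=0 t=0,i=10
  #.##.|.  b22=0 t=0,i=14
  #.#.#|.  b21=0 t=0,i=8
  #.#..|#  b20=1 t=2,i=2
  #..##|#  b19=1 t=0,i=0
  #..#.|.  b18=0 t=4,i=2
  #...#|#  b17=1 t=1,i=9
  #....|#  b16=1 t=1,i=2
  .####|.  b15=0 t=0,i=2
  .###.|#  b14=1 t=0,i=11
  .##.#|.  b13=0 t=2,i=0
  .##..|#  b12=1 t=0,i=15
  .#.##|.  b11=0 t=0,i=9
  .#.#.|.  b10=0 t=3,i=5
  .#..#|.  b9=0 t=2,i=10
  .#...|.  b8=0 t=2,i=3
  ..###|.  b7=0 t=0,i=1
  ..##.|#  b6=1 t=2,i=6
  ..#.#|#  b5=1 t=5,i=10
  ..#..|#  b4=1 t=4,i=3
  ...##|.  b3=0 t=1,i=4
  ...#.|.  b2=0 t=4,i=9
  ....#|.  b1=0 t=1,i=3
  .....|#  b0=1 t=4,i=6
  bits 01111110000110110101000001110001 = 2115719281

2115719281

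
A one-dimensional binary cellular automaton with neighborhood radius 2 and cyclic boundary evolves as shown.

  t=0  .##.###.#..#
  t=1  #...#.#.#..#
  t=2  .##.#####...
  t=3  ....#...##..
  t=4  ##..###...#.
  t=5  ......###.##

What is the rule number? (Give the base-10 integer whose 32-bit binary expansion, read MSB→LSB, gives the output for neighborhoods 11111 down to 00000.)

  ##### -> .   bit 31 = 0  t=2,i=6
  ####. -> .   bit 30 = 0  t=2,i=7
  ###.# -> #   bit 29 = 1  t=0,i=6
  ###.. -> #   bit 28 = 1  t=2,i=8
  ##.## -> .   bit 27 = 0  t=0,i=3
  ##.#. -> .   bit 26 = 0  t=0,i=7
  ##..# -> .   bit 25 = 0  t=4,i=2
  ##... -> #   bit 24 = 1  t=1,i=1
  #.### -> #   bit 23 = 1  t=0,i=4
  #.##. -> .   bit 22 = 0  t=0,i=1
  #.#.# -> #   bit 21 = 1  t=1,i=6
  #.#.. -> #   bit 20 = 1  t=0,i=8
  #..## -> .   bit 19 = 0  t=1,i=10
  #..#. -> .   bit 18 = 0  t=0,i=10
  #...# -> #   bit 17 = 1  t=1,i=2
  #.... -> .   bit 16 = 0  t=2,i=10
  .#### -> .   bit 15 = 0  t=2,i=5
  .###. -> .   bit 14 = 0  t=0,i=5
  .##.# -> .   bit 13 = 0  t=0,i=2
  .##.. -> .   bit 12 = 0  t=1,i=0
  .#.## -> #   bit 11 = 1  t=0,i=0
  .#.#. -> #   bit 10 = 1  t=1,i=5
  .#..# -> .   bit 9 = 0  t=0,i=9
  .#... -> #   bit 8 = 1  t=3,i=5
  ..### -> .   bit 7 = 0  t=4,i=4
  ..##. -> .   bit 6 = 0  t=1,i=11
  ..#.# -> #   bit 5 = 1  t=0,i=11
  ..#.. -> #   bit 4 = 1  t=3,i=4
  ...## -> .   bit 3 = 0  t=2,i=0
  ...#. -> .   bit 2 = 0  t=1,i=3
  ....# -> .   bit 1 = 0  t=2,i=11
  ..... -> #   bit 0 = 1  t=3,i=0
  bits 00110001101100100000110100110001 = 833752369

833752369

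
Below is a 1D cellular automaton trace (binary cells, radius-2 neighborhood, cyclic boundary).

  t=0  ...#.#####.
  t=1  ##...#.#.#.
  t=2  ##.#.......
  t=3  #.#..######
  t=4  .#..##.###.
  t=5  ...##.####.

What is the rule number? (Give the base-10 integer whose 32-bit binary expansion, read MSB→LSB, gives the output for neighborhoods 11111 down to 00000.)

  [31] ##### => #  t=0,i=7
  [30] ####. => .  t=0,i=8
  [29] ###.# => .  t=3,i=0
  [28] ###.. => #  t=0,i=9
  [27] ##.## => #  t=4,i=6
  [26] ##.#. => #  t=2,i=2
  [25] ##..# => .  t=4,i=10
  [24] ##... => .  t=0,i=10
  [23] #.### => #  t=0,i=5
  [22] #.##. => #  t=1,i=0
  [21] #.#.# => .  t=1,i=7
  [20] #.#.. => .  t=2,i=3
  [19] #..## => #  t=3,i=4
  [18] #..#. => .  t=4,i=0
  [17] #...# => #  t=1,i=3
  [16] #.... => #  t=0,i=0
  [15] .#### => .  t=0,i=6
  [14] .###. => #  t=4,i=8
  [13] .##.# => .  t=2,i=1
  [12] .##.. => #  t=1,i=1
  [11] .#.## => .  t=0,i=4
  [10] .#.#. => .  t=1,i=6
  [9] .#..# => .  t=3,i=3
  [8] .#... => .  t=2,i=4
  [7] ..### => #  t=3,i=5
  [6] ..##. => #  t=2,i=0
  [5] ..#.# => .  t=0,i=3
  [4] ..#.. => .  t=4,i=1
  [3] ...## => #  t=2,i=10
  [2] ...#. => .  t=0,i=2
  [1] ....# => #  t=0,i=1
  [0] ..... => #  t=2,i=6
  bits 10011100110010110101000011001011 = 2630570187

2630570187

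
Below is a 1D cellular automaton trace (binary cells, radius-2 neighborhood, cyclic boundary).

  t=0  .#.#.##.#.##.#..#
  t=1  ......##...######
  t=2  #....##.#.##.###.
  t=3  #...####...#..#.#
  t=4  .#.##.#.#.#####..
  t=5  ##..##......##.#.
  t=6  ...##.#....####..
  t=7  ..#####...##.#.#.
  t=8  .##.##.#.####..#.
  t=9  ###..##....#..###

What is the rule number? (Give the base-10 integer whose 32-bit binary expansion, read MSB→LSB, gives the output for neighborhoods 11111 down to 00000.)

3306971900

  [31] ##### => #  t=1,i=13
  [30] ####. => #  t=1,i=15
  [29] ###.# => .  t=2,i=15
  [28] ###.. => .  t=1,i=16
  [27] ##.## => .  t=2,i=12
  [26] ##.#. => #  t=0,i=7
  [25] ##..# => .  t=5,i=2
  [24] ##... => #  t=1,i=0
  [23] #.### => .  t=2,i=13
  [22] #.##. => .  t=0,i=5
  [21] #.#.# => .  t=0,i=1
  [20] #.#.. => #  t=0,i=13
  [19] #..## => #  t=5,i=3
  [18] #..#. => #  t=0,i=15
  [17] #...# => .  t=1,i=9
  [16] #.... => .  t=1,i=1
  [15] .#### => .  t=1,i=12
  [14] .###. => #  t=2,i=14
  [13] .##.# => #  t=0,i=6
  [12] .##.. => .  t=1,i=7
  [11] .#.## => .  t=0,i=4
  [10] .#.#. => .  t=0,i=0
  [9] .#..# => #  t=0,i=14
  [8] .#... => .  t=2,i=1
  [7] ..### => #  t=1,i=11
  [6] ..##. => #  t=1,i=6
  [5] ..#.# => #  t=0,i=16
  [4] ..#.. => #  t=3,i=11
  [3] ...## => #  t=1,i=5
  [2] ...#. => #  t=3,i=10
  [1] ....# => .  t=1,i=4
  [0] ..... => .  t=1,i=2
  bits 11000101000111000110001011111100 = 3306971900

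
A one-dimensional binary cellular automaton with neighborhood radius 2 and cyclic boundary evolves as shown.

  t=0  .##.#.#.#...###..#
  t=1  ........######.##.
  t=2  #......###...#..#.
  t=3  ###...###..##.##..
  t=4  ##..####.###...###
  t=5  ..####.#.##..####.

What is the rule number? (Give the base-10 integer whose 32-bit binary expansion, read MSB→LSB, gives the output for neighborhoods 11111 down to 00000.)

580899788

  ##### -> .   bit 31 = 0  t=1,i=10
  ####. -> .   bit 30 = 0  t=1,i=12
  ###.# -> #   bit 29 = 1  t=1,i=13
  ###.. -> .   bit 28 = 0  t=0,i=14
  ##.## -> .   bit 27 = 0  t=1,i=14
  ##.#. -> .   bit 26 = 0  t=0,i=3
  ##..# -> #   bit 25 = 1  t=0,i=15
  ##... -> .   bit 24 = 0  t=1,i=17
  #.### -> #   bit 23 = 1  t=4,i=9
  #.##. -> .   bit 22 = 0  t=0,i=1
  #.#.# -> .   bit 21 = 0  t=0,i=4
  #.#.. -> #   bit 20 = 1  t=0,i=8
  #..## -> #   bit 19 = 1  t=3,i=10
  #..#. -> #   bit 18 = 1  t=0,i=16
  #...# -> #   bit 17 = 1  t=0,i=10
  #.... -> #   bit 16 = 1  t=1,i=0
  .#### -> #   bit 15 = 1  t=1,i=9
  .###. -> #   bit 14 = 1  t=0,i=13
  .##.# -> .   bit 13 = 0  t=0,i=2
  .##.. -> #   bit 12 = 1  t=1,i=16
  .#.## -> .   bit 11 = 0  t=0,i=0
  .#.#. -> .   bit 10 = 0  t=0,i=5
  .#..# -> #   bit 9 = 1  t=2,i=14
  .#... -> #   bit 8 = 1  t=0,i=9
  ..### -> #   bit 7 = 1  t=0,i=12
  ..##. -> #   bit 6 = 1  t=3,i=11
  ..#.# -> .   bit 5 = 0  t=0,i=17
  ..#.. -> .   bit 4 = 0  t=2,i=13
  ...## -> #   bit 3 = 1  t=0,i=11
  ...#. -> #   bit 2 = 1  t=2,i=12
  ....# -> .   bit 1 = 0  t=1,i=6
  ..... -> .   bit 0 = 0  t=1,i=1
  bits 00100010100111111101001111001100 = 580899788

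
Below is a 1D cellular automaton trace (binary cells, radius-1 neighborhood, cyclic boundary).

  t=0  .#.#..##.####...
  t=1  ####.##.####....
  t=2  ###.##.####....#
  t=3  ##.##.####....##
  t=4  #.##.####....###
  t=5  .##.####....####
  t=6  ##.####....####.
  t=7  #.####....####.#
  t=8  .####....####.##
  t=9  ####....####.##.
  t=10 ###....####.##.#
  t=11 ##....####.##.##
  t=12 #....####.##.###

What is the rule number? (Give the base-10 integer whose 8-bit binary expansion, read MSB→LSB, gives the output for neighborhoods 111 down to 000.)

  ### -> #   bit 7 = 1  t=0,i=10
  ##. -> .   bit 6 = 0  t=0,i=7
  #.# -> #   bit 5 = 1  t=0,i=2
  #.. -> .   bit 4 = 0  t=0,i=4
  .## -> #   bit 3 = 1  t=0,i=6
  .#. -> #   bit 2 = 1  t=0,i=1
  ..# -> #   bit 1 = 1  t=0,i=0
  ... -> .   bit 0 = 0  t=0,i=14
  bits 10101110 = 174

174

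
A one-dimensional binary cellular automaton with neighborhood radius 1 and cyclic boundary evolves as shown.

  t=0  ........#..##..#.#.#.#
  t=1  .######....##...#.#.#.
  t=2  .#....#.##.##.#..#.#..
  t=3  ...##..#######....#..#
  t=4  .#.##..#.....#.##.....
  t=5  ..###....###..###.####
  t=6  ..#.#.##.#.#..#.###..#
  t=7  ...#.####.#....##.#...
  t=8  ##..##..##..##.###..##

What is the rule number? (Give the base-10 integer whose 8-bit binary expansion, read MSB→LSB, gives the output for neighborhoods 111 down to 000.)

  ### -> .   bit 7 = 0  t=1,i=2
  ##. -> #   bit 6 = 1  t=0,i=12
  #.# -> #   bit 5 = 1  t=0,i=16
  #.. -> .   bit 4 = 0  t=0,i=0
  .## -> #   bit 3 = 1  t=0,i=11
  .#. -> .   bit 2 = 0  t=0,i=8
  ..# -> .   bit 1 = 0  t=0,i=7
  ... -> #   bit 0 = 1  t=0,i=1
  bits 01101001 = 105

105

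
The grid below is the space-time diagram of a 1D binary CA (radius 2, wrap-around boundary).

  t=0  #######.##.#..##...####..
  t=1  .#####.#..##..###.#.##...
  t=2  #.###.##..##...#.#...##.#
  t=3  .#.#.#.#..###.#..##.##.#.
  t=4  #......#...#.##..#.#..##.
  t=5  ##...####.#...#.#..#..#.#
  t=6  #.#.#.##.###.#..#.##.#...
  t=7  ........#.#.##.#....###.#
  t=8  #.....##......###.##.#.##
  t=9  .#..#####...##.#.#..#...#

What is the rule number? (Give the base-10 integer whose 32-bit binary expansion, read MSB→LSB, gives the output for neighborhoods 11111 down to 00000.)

3440693598

  [31] ##### => #  t=0,i=2
  [30] ####. => #  t=0,i=5
  [29] ###.# => .  t=0,i=6
  [28] ###.. => .  t=0,i=22
  [27] ##.## => #  t=0,i=7
  [26] ##.#. => #  t=0,i=10
  [25] ##..# => .  t=0,i=23
  [24] ##... => #  t=0,i=16
  [23] #.### => .  t=2,i=2
  [22] #.##. => .  t=0,i=8
  [21] #.#.# => .  t=1,i=18
  [20] #.#.. => #  t=0,i=11
  [19] #..## => .  t=0,i=13
  [18] #..#. => #  t=3,i=0
  [17] #...# => .  t=0,i=17
  [16] #.... => .  t=1,i=23
  [15] .#### => #  t=0,i=1
  [14] .###. => #  t=1,i=15
  [13] .##.# => .  t=0,i=9
  [12] .##.. => #  t=0,i=15
  [11] .#.## => .  t=1,i=19
  [10] .#.#. => .  t=2,i=16
  [9] .#..# => .  t=0,i=12
  [8] .#... => #  t=2,i=18
  [7] ..### => .  t=0,i=0
  [6] ..##. => #  t=0,i=14
  [5] ..#.# => .  t=2,i=15
  [4] ..#.. => #  t=4,i=7
  [3] ...## => #  t=0,i=18
  [2] ...#. => #  t=2,i=14
  [1] ....# => #  t=1,i=24
  [0] ..... => .  t=4,i=3
  bits 11001101000101001101000101011110 = 3440693598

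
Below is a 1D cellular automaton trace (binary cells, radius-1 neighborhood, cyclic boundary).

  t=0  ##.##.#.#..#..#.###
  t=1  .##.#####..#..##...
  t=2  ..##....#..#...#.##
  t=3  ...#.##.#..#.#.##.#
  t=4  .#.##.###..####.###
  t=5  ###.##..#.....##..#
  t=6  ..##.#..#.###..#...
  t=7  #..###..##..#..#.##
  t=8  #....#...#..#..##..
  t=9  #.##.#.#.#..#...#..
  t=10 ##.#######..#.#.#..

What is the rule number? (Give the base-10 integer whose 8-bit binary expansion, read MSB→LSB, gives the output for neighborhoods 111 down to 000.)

  ### -> .   bit 7 = 0  t=0,i=0
  ##. -> #   bit 6 = 1  t=0,i=1
  #.# -> #   bit 5 = 1  t=0,i=2
  #.. -> .   bit 4 = 0  t=0,i=9
  .## -> .   bit 3 = 0  t=0,i=3
  .#. -> #   bit 2 = 1  t=0,i=6
  ..# -> .   bit 1 = 0  t=0,i=10
  ... -> #   bit 0 = 1  t=1,i=17
  bits 01100101 = 101

101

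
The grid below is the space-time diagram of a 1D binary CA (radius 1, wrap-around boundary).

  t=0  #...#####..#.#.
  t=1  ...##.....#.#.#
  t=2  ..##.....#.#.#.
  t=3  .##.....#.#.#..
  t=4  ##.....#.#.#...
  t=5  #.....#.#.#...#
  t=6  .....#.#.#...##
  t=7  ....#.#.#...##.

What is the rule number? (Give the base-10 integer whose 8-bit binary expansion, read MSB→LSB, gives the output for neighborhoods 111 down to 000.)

  nb ###: next=.  (t=0,i=5, bit7=0)
  nb ##.: next=.  (t=0,i=8, bit6=0)
  nb #.#: next=#  (t=0,i=12, bit5=1)
  nb #..: next=.  (t=0,i=1, bit4=0)
  nb .##: next=#  (t=0,i=4, bit3=1)
  nb .#.: next=.  (t=0,i=0, bit2=0)
  nb ..#: next=#  (t=0,i=3, bit1=1)
  nb ...: next=.  (t=0,i=2, bit0=0)
  bits 00101010 = 42

42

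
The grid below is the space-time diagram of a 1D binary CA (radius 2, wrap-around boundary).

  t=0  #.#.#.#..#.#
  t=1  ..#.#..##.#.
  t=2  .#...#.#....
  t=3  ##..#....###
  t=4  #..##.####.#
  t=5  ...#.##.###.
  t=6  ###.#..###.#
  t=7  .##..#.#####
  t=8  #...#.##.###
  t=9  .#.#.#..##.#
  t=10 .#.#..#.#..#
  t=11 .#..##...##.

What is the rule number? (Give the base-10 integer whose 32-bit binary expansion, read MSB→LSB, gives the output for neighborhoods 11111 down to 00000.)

3919923935

  nb #####: next=#  (t=3,i=11, bit31=1)
  nb ####.: next=#  (t=3,i=0, bit30=1)
  nb ###.#: next=#  (t=4,i=9, bit29=1)
  nb ###..: next=.  (t=3,i=1, bit28=0)
  nb ##.##: next=#  (t=4,i=5, bit27=1)
  nb ##.#.: next=.  (t=0,i=1, bit26=0)
  nb ##..#: next=.  (t=3,i=2, bit25=0)
  nb ##...: next=#  (t=5,i=11, bit24=1)
  nb #.###: next=#  (t=4,i=6, bit23=1)
  nb #.##.: next=.  (t=0,i=11, bit22=0)
  nb #.#.#: next=#  (t=0,i=2, bit21=1)
  nb #.#..: next=.  (t=0,i=6, bit20=0)
  nb #..##: next=.  (t=1,i=6, bit19=0)
  nb #..#.: next=#  (t=0,i=8, bit18=1)
  nb #...#: next=.  (t=1,i=0, bit17=0)
  nb #....: next=#  (t=2,i=9, bit16=1)
  nb .####: next=.  (t=3,i=10, bit15=0)
  nb .###.: next=#  (t=5,i=9, bit14=1)
  nb .##.#: next=.  (t=0,i=0, bit13=0)
  nb .##..: next=.  (t=4,i=0, bit12=0)
  nb .#.##: next=#  (t=0,i=10, bit11=1)
  nb .#.#.: next=.  (t=0,i=3, bit10=0)
  nb .#..#: next=#  (t=0,i=7, bit9=1)
  nb .#...: next=.  (t=1,i=11, bit8=0)
  nb ..###: next=#  (t=3,i=9, bit7=1)
  nb ..##.: next=#  (t=1,i=7, bit6=1)
  nb ..#.#: next=.  (t=0,i=9, bit5=0)
  nb ..#..: next=#  (t=2,i=1, bit4=1)
  nb ...##: next=#  (t=3,i=8, bit3=1)
  nb ...#.: next=#  (t=1,i=1, bit2=1)
  nb ....#: next=#  (t=2,i=11, bit1=1)
  nb .....: next=#  (t=2,i=10, bit0=1)
  bits 11101001101001010100101011011111 = 3919923935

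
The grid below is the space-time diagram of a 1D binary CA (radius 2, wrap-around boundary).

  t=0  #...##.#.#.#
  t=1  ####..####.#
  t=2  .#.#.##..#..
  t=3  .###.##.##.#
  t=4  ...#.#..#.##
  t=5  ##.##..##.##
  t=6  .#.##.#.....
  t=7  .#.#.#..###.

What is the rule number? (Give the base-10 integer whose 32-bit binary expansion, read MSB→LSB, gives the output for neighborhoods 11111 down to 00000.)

3043955897

  [31] ##### => #  t=1,i=1
  [30] ####. => .  t=1,i=2
  [29] ###.# => #  t=1,i=9
  [28] ###.. => #  t=1,i=3
  [27] ##.## => .  t=1,i=10
  [26] ##.#. => #  t=0,i=6
  [25] ##..# => .  t=1,i=4
  [24] ##... => #  t=0,i=1
  [23] #.### => .  t=1,i=11
  [22] #.##. => #  t=0,i=11
  [21] #.#.# => #  t=0,i=7
  [20] #.#.. => .  t=4,i=5
  [19] #..## => #  t=1,i=5
  [18] #..#. => #  t=2,i=8
  [17] #...# => #  t=0,i=2
  [16] #.... => #  t=6,i=8
  [15] .#### => .  t=1,i=0
  [14] .###. => .  t=3,i=2
  [13] .##.# => .  t=0,i=5
  [12] .##.. => #  t=0,i=0
  [11] .#.## => .  t=0,i=10
  [10] .#.#. => #  t=0,i=8
  [9] .#..# => .  t=4,i=6
  [8] .#... => .  t=2,i=10
  [7] ..### => #  t=1,i=6
  [6] ..##. => .  t=0,i=4
  [5] ..#.# => #  t=2,i=1
  [4] ..#.. => #  t=2,i=9
  [3] ...## => #  t=0,i=3
  [2] ...#. => .  t=2,i=0
  [1] ....# => .  t=6,i=11
  [0] ..... => #  t=6,i=9
  bits 10110101011011110001010010111001 = 3043955897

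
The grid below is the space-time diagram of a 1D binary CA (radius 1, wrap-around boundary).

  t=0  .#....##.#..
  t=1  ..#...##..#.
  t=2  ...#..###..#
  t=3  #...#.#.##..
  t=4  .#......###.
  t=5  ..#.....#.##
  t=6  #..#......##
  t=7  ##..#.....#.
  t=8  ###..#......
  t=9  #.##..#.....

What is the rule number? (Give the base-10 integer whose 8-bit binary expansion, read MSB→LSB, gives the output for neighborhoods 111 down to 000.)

  ### -> .   bit 7 = 0  t=2,i=7
  ##. -> #   bit 6 = 1  t=0,i=7
  #.# -> .   bit 5 = 0  t=0,i=8
  #.. -> #   bit 4 = 1  t=0,i=2
  .## -> #   bit 3 = 1  t=0,i=6
  .#. -> .   bit 2 = 0  t=0,i=1
  ..# -> .   bit 1 = 0  t=0,i=0
  ... -> .   bit 0 = 0  t=0,i=3
  bits 01011000 = 88

88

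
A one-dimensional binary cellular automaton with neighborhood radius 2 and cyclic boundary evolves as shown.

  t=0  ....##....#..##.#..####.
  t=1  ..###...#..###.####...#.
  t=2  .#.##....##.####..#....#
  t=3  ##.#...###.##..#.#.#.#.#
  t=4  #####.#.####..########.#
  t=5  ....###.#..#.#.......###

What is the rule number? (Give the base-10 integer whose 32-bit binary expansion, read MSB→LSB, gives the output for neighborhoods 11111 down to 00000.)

1023166314

  [31] ##### => .  t=4,i=1
  [30] ####. => .  t=0,i=21
  [29] ###.# => #  t=1,i=13
  [28] ###.. => #  t=0,i=22
  [27] ##.## => #  t=1,i=14
  [26] ##.#. => #  t=0,i=15
  [25] ##..# => .  t=2,i=16
  [24] ##... => .  t=0,i=6
  [23] #.### => #  t=1,i=15
  [22] #.##. => #  t=2,i=3
  [21] #.#.# => #  t=2,i=1
  [20] #.#.. => #  t=0,i=16
  [19] #..## => #  t=0,i=12
  [18] #..#. => #  t=2,i=17
  [17] #...# => .  t=1,i=0
  [16] #.... => .  t=0,i=0
  [15] .#### => .  t=0,i=20
  [14] .###. => #  t=1,i=3
  [13] .##.# => .  t=0,i=14
  [12] .##.. => .  t=0,i=5
  [11] .#.## => .  t=2,i=2
  [10] .#.#. => #  t=2,i=0
  [9] .#..# => #  t=0,i=11
  [8] .#... => #  t=1,i=23
  [7] ..### => .  t=0,i=19
  [6] ..##. => #  t=0,i=4
  [5] ..#.# => #  t=2,i=23
  [4] ..#.. => .  t=0,i=10
  [3] ...## => #  t=0,i=3
  [2] ...#. => .  t=0,i=9
  [1] ....# => #  t=0,i=2
  [0] ..... => .  t=0,i=1
  bits 00111100111111000100011101101010 = 1023166314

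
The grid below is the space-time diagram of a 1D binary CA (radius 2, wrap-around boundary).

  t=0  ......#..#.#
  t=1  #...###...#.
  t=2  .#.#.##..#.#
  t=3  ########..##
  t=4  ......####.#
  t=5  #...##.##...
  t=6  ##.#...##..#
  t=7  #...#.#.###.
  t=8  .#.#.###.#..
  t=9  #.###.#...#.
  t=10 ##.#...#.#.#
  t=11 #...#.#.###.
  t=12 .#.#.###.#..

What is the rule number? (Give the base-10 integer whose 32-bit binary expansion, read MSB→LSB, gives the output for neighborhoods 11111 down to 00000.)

1382604062

  #####|.  b31=0 t=3,i=0
  ####.|#  b30=1 t=3,i=6
  ###.#|.  b29=0 t=4,i=9
  ###..|#  b28=1 t=1,i=6
  ##.##|.  b27=0 t=5,i=6
  ##.#.|.  b26=0 t=4,i=10
  ##..#|#  b25=1 t=2,i=7
  ##...|.  b24=0 t=1,i=7
  #.###|.  b23=0 t=7,i=8
  #.##.|#  b22=1 t=2,i=5
  #.#.#|#  b21=1 t=2,i=1
  #.#..|.  b20=0 t=0,i=11
  #..##|#  b19=1 t=3,i=9
  #..#.|.  b18=0 t=0,i=8
  #...#|.  b17=0 t=1,i=2
  #....|.  b16=0 t=0,i=1
  .####|#  b15=1 t=3,i=11
  .###.|#  b14=1 t=1,i=5
  .##.#|.  b13=0 t=5,i=5
  .##..|#  b12=1 t=2,i=6
  .#.##|#  b11=1 t=2,i=4
  .#.#.|#  b10=1 t=0,i=10
  .#..#|.  b9=0 t=0,i=7
  .#...|#  b8=1 t=0,i=0
  ..###|.  b7=0 t=1,i=4
  ..##.|.  b6=0 t=5,i=4
  ..#.#|.  b5=0 t=0,i=9
  ..#..|#  b4=1 t=0,i=6
  ...##|#  b3=1 t=1,i=3
  ...#.|#  b2=1 t=0,i=5
  ....#|#  b1=1 t=0,i=4
  .....|.  b0=0 t=0,i=2
  bits 01010010011010001101110100011110 = 1382604062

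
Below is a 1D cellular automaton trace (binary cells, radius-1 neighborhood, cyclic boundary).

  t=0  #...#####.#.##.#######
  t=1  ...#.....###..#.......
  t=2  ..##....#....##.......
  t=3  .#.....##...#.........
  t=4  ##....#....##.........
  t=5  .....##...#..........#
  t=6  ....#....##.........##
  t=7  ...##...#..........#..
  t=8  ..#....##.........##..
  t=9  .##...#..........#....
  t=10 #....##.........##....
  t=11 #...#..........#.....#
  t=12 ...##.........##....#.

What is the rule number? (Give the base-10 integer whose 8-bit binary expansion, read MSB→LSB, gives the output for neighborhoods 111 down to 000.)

  [7] ### => .  t=0,i=5
  [6] ##. => .  t=0,i=0
  [5] #.# => #  t=0,i=9
  [4] #.. => .  t=0,i=1
  [3] .## => .  t=0,i=4
  [2] .#. => #  t=0,i=10
  [1] ..# => #  t=0,i=3
  [0] ... => .  t=0,i=2
  bits 00100110 = 38

38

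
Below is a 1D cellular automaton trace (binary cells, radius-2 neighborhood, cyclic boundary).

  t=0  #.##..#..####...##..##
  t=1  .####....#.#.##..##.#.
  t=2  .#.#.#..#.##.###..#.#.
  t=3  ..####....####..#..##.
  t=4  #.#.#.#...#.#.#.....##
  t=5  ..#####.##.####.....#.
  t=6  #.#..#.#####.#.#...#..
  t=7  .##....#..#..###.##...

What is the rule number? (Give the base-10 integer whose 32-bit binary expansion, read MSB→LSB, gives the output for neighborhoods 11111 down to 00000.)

  #####|.  b31=0 t=5,i=4
  ####.|#  b30=1 t=0,i=11
  ###.#|.  b29=0 t=0,i=0
  ###..|.  b28=0 t=0,i=12
  ##.##|#  b27=1 t=0,i=1
  ##.#.|.  b26=0 t=1,i=19
  ##..#|#  b25=1 t=0,i=4
  ##...|#  b24=1 t=0,i=13
  #.###|#  b23=1 t=2,i=13
  #.##.|#  b22=1 t=0,i=2
  #.#.#|#  b21=1 t=1,i=11
  #.#..|#  b20=1 t=1,i=20
  #..##|.  b19=0 t=0,i=8
  #..#.|.  b18=0 t=0,i=5
  #...#|#  b17=1 t=0,i=14
  #....|.  b16=0 t=1,i=6
  .####|.  b15=0 t=0,i=10
  .###.|.  b14=0 t=0,i=21
  .##.#|#  b13=1 t=1,i=18
  .##..|#  b12=1 t=0,i=3
  .#.##|.  b11=0 t=1,i=12
  .#.#.|#  b10=1 t=1,i=10
  .#..#|.  b9=0 t=0,i=7
  .#...|.  b8=0 t=4,i=7
  ..###|#  b7=1 t=0,i=9
  ..##.|.  b6=0 t=0,i=16
  ..#.#|.  b5=0 t=1,i=9
  ..#..|.  b4=0 t=0,i=6
  ...##|.  b3=0 t=0,i=15
  ...#.|#  b2=1 t=1,i=8
  ....#|.  b1=0 t=1,i=7
  .....|.  b0=0 t=4,i=17
  bits 01001011111100100011010010000100 = 1274164356

1274164356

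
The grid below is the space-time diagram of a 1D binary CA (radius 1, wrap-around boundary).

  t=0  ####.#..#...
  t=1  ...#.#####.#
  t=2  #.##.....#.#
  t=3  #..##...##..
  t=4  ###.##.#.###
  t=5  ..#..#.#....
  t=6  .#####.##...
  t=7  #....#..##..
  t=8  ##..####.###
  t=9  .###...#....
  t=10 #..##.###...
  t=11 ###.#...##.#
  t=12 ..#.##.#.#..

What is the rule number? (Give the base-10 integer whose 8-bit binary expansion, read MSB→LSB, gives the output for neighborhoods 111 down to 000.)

  ### -> .   bit 7 = 0  t=0,i=1
  ##. -> #   bit 6 = 1  t=0,i=3
  #.# -> .   bit 5 = 0  t=0,i=4
  #.. -> #   bit 4 = 1  t=0,i=6
  .## -> .   bit 3 = 0  t=0,i=0
  .#. -> #   bit 2 = 1  t=0,i=5
  ..# -> #   bit 1 = 1  t=0,i=7
  ... -> .   bit 0 = 0  t=0,i=10
  bits 01010110 = 86

86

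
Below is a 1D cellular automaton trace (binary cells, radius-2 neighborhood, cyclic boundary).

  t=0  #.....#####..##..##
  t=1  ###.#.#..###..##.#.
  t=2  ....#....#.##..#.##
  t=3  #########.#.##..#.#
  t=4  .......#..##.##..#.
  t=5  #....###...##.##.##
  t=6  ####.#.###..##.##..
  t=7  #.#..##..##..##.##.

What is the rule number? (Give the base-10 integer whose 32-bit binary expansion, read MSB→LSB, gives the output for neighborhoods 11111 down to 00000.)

1529035158

  ##### -> .   bit 31 = 0  t=0,i=8
  ####. -> #   bit 30 = 1  t=0,i=9
  ###.# -> .   bit 29 = 0  t=1,i=2
  ###.. -> #   bit 28 = 1  t=0,i=0
  ##.## -> #   bit 27 = 1  t=4,i=12
  ##.#. -> .   bit 26 = 0  t=1,i=3
  ##..# -> #   bit 25 = 1  t=0,i=11
  ##... -> #   bit 24 = 1  t=0,i=1
  #.### -> .   bit 23 = 0  t=1,i=0
  #.##. -> .   bit 22 = 0  t=2,i=11
  #.#.# -> #   bit 21 = 1  t=1,i=4
  #.#.. -> .   bit 20 = 0  t=1,i=6
  #..## -> .   bit 19 = 0  t=0,i=12
  #..#. -> .   bit 18 = 0  t=2,i=14
  #...# -> #   bit 17 = 1  t=5,i=9
  #.... -> #   bit 16 = 1  t=0,i=2
  .#### -> .   bit 15 = 0  t=0,i=7
  .###. -> .   bit 14 = 0  t=0,i=18
  .##.# -> #   bit 13 = 1  t=1,i=15
  .##.. -> #   bit 12 = 1  t=0,i=14
  .#.## -> #   bit 11 = 1  t=1,i=18
  .#.#. -> .   bit 10 = 0  t=1,i=5
  .#..# -> .   bit 9 = 0  t=1,i=7
  .#... -> #   bit 8 = 1  t=2,i=5
  ..### -> #   bit 7 = 1  t=0,i=6
  ..##. -> .   bit 6 = 0  t=0,i=13
  ..#.# -> .   bit 5 = 0  t=2,i=9
  ..#.. -> #   bit 4 = 1  t=2,i=4
  ...## -> .   bit 3 = 0  t=0,i=5
  ...#. -> #   bit 2 = 1  t=2,i=3
  ....# -> #   bit 1 = 1  t=0,i=4
  ..... -> .   bit 0 = 0  t=0,i=3
  bits 01011011001000110011100110010110 = 1529035158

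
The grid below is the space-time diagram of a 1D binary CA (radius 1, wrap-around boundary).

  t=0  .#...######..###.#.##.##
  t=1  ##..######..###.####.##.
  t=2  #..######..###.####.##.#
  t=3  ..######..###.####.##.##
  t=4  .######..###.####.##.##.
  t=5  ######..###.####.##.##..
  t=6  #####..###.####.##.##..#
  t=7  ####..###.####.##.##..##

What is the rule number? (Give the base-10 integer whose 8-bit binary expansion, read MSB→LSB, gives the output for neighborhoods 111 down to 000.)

  nb ###: next=#  (t=0,i=6, bit7=1)
  nb ##.: next=.  (t=0,i=10, bit6=0)
  nb #.#: next=#  (t=0,i=0, bit5=1)
  nb #..: next=.  (t=0,i=2, bit4=0)
  nb .##: next=#  (t=0,i=5, bit3=1)
  nb .#.: next=#  (t=0,i=1, bit2=1)
  nb ..#: next=#  (t=0,i=4, bit1=1)
  nb ...: next=.  (t=0,i=3, bit0=0)
  bits 10101110 = 174

174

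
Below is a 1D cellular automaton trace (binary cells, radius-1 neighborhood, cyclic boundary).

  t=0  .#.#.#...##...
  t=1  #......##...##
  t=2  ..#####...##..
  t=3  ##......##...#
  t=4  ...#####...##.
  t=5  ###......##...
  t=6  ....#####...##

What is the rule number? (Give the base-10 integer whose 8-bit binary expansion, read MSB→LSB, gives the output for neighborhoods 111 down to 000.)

  ###|.  b7=0 t=1,i=13
  ##.|.  b6=0 t=0,i=10
  #.#|.  b5=0 t=0,i=2
  #..|.  b4=0 t=0,i=6
  .##|.  b3=0 t=0,i=9
  .#.|.  b2=0 t=0,i=1
  ..#|#  b1=1 t=0,i=0
  ...|#  b0=1 t=0,i=7
  bits 00000011 = 3

3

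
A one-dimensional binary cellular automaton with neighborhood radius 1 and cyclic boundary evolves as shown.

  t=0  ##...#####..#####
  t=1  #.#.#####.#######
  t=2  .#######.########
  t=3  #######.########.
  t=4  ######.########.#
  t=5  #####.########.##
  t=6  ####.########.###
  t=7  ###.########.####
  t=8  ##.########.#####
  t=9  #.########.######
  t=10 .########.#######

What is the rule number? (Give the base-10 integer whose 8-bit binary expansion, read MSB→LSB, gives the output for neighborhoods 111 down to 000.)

  ### -> #   bit 7 = 1  t=0,i=0
  ##. -> .   bit 6 = 0  t=0,i=1
  #.# -> #   bit 5 = 1  t=1,i=1
  #.. -> #   bit 4 = 1  t=0,i=2
  .## -> #   bit 3 = 1  t=0,i=5
  .#. -> #   bit 2 = 1  t=1,i=2
  ..# -> #   bit 1 = 1  t=0,i=4
  ... -> .   bit 0 = 0  t=0,i=3
  bits 10111110 = 190

190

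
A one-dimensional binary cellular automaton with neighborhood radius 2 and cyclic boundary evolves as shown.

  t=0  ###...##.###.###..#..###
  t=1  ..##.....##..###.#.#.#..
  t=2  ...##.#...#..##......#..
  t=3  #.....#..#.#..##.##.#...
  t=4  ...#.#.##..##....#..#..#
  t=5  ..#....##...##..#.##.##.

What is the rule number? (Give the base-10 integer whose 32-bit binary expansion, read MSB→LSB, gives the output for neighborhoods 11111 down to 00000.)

  nb #####: next=.  (t=0,i=0, bit31=0)
  nb ####.: next=.  (t=0,i=1, bit30=0)
  nb ###.#: next=.  (t=0,i=11, bit29=0)
  nb ###..: next=#  (t=0,i=2, bit28=1)
  nb ##.##: next=.  (t=0,i=8, bit27=0)
  nb ##.#.: next=.  (t=1,i=16, bit26=0)
  nb ##..#: next=.  (t=0,i=16, bit25=0)
  nb ##...: next=#  (t=0,i=3, bit24=1)
  nb #.###: next=#  (t=0,i=9, bit23=1)
  nb #.##.: next=#  (t=3,i=17, bit22=1)
  nb #.#.#: next=.  (t=1,i=17, bit21=0)
  nb #.#..: next=#  (t=1,i=21, bit20=1)
  nb #..##: next=.  (t=0,i=20, bit19=0)
  nb #..#.: next=#  (t=0,i=17, bit18=1)
  nb #...#: next=.  (t=0,i=4, bit17=0)
  nb #....: next=.  (t=1,i=5, bit16=0)
  nb .####: next=.  (t=0,i=22, bit15=0)
  nb .###.: next=#  (t=0,i=10, bit14=1)
  nb .##.#: next=.  (t=0,i=7, bit13=0)
  nb .##..: next=#  (t=1,i=3, bit12=1)
  nb .#.##: next=.  (t=4,i=6, bit11=0)
  nb .#.#.: next=.  (t=1,i=18, bit10=0)
  nb .#..#: next=#  (t=0,i=19, bit9=1)
  nb .#...: next=.  (t=1,i=22, bit8=0)
  nb ..###: next=#  (t=0,i=21, bit7=1)
  nb ..##.: next=.  (t=0,i=6, bit6=0)
  nb ..#.#: next=.  (t=3,i=9, bit5=0)
  nb ..#..: next=.  (t=0,i=18, bit4=0)
  nb ...##: next=.  (t=0,i=5, bit3=0)
  nb ...#.: next=#  (t=2,i=9, bit2=1)
  nb ....#: next=.  (t=1,i=0, bit1=0)
  nb .....: next=#  (t=1,i=6, bit0=1)
  bits 00010001110101000101001010000101 = 299127429

299127429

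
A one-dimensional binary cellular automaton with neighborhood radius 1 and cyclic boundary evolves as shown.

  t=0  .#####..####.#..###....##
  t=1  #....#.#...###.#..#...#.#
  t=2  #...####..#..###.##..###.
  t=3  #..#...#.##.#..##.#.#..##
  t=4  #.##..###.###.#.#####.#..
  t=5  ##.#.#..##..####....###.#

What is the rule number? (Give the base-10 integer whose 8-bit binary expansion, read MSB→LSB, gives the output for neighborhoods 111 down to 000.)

  [7] ### => .  t=0,i=2
  [6] ##. => #  t=0,i=5
  [5] #.# => #  t=0,i=0
  [4] #.. => .  t=0,i=6
  [3] .## => .  t=0,i=1
  [2] .#. => #  t=0,i=13
  [1] ..# => #  t=0,i=7
  [0] ... => .  t=0,i=20
  bits 01100110 = 102

102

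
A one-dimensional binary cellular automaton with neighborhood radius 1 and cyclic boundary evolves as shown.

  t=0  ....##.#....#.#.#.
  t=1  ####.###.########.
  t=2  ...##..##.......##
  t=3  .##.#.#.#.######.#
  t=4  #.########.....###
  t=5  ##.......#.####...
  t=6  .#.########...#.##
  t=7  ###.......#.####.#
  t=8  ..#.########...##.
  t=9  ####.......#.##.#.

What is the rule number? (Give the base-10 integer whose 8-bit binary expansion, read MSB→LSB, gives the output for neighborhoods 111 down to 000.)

103

  nb ###: next=.  (t=1,i=1, bit7=0)
  nb ##.: next=#  (t=0,i=5, bit6=1)
  nb #.#: next=#  (t=0,i=6, bit5=1)
  nb #..: next=.  (t=0,i=8, bit4=0)
  nb .##: next=.  (t=0,i=4, bit3=0)
  nb .#.: next=#  (t=0,i=7, bit2=1)
  nb ..#: next=#  (t=0,i=3, bit1=1)
  nb ...: next=#  (t=0,i=0, bit0=1)
  bits 01100111 = 103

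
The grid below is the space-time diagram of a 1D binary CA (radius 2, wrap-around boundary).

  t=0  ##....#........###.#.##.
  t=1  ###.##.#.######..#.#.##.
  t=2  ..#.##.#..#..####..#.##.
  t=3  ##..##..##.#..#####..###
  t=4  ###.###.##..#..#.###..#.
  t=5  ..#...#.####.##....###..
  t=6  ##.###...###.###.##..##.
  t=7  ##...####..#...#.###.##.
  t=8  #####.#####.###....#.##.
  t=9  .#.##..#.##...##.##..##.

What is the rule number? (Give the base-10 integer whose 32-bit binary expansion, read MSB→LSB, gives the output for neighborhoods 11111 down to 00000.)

1936110415

  [31] ##### => .  t=1,i=11
  [30] ####. => #  t=1,i=13
  [29] ###.# => #  t=0,i=17
  [28] ###.. => #  t=1,i=14
  [27] ##.## => .  t=0,i=23
  [26] ##.#. => .  t=0,i=18
  [25] ##..# => #  t=1,i=15
  [24] ##... => #  t=0,i=2
  [23] #.### => .  t=1,i=0
  [22] #.##. => #  t=0,i=0
  [21] #.#.# => #  t=0,i=19
  [20] #.#.. => .  t=2,i=7
  [19] #..## => .  t=2,i=12
  [18] #..#. => #  t=1,i=16
  [17] #...# => #  t=2,i=0
  [16] #.... => .  t=0,i=3
  [15] .#### => #  t=1,i=10
  [14] .###. => .  t=0,i=16
  [13] .##.# => #  t=0,i=22
  [12] .##.. => #  t=0,i=1
  [11] .#.## => .  t=0,i=20
  [10] .#.#. => .  t=1,i=18
  [9] .#..# => #  t=2,i=8
  [8] .#... => #  t=0,i=7
  [7] ..### => .  t=0,i=15
  [6] ..##. => #  t=3,i=4
  [5] ..#.# => .  t=1,i=17
  [4] ..#.. => .  t=0,i=6
  [3] ...## => #  t=0,i=14
  [2] ...#. => #  t=0,i=5
  [1] ....# => #  t=0,i=4
  [0] ..... => #  t=0,i=9
  bits 01110011011001101011001101001111 = 1936110415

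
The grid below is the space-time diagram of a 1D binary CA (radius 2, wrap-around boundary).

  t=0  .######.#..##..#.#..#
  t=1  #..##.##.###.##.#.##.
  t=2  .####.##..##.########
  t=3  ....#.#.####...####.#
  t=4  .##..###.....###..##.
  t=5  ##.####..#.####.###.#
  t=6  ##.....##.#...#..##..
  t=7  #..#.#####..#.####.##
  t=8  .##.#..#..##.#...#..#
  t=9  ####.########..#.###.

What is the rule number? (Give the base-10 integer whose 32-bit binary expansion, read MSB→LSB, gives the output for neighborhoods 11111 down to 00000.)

2792320730

  nb #####: next=#  (t=0,i=3, bit31=1)
  nb ####.: next=.  (t=0,i=5, bit30=0)
  nb ###.#: next=#  (t=0,i=6, bit29=1)
  nb ###..: next=.  (t=3,i=11, bit28=0)
  nb ##.##: next=.  (t=1,i=5, bit27=0)
  nb ##.#.: next=#  (t=0,i=7, bit26=1)
  nb ##..#: next=#  (t=0,i=13, bit25=1)
  nb ##...: next=.  (t=3,i=12, bit24=0)
  nb #.###: next=.  (t=0,i=1, bit23=0)
  nb #.##.: next=#  (t=1,i=6, bit22=1)
  nb #.#.#: next=#  (t=1,i=16, bit21=1)
  nb #.#..: next=.  (t=0,i=8, bit20=0)
  nb #..##: next=#  (t=0,i=10, bit19=1)
  nb #..#.: next=#  (t=0,i=14, bit18=1)
  nb #...#: next=#  (t=3,i=13, bit17=1)
  nb #....: next=#  (t=3,i=1, bit16=1)
  nb .####: next=.  (t=0,i=2, bit15=0)
  nb .###.: next=#  (t=1,i=10, bit14=1)
  nb .##.#: next=#  (t=1,i=4, bit13=1)
  nb .##..: next=.  (t=0,i=12, bit12=0)
  nb .#.##: next=#  (t=0,i=0, bit11=1)
  nb .#.#.: next=#  (t=0,i=16, bit10=1)
  nb .#..#: next=#  (t=0,i=9, bit9=1)
  nb .#...: next=.  (t=3,i=0, bit8=0)
  nb ..###: next=#  (t=3,i=15, bit7=1)
  nb ..##.: next=#  (t=0,i=11, bit6=1)
  nb ..#.#: next=.  (t=0,i=15, bit5=0)
  nb ..#..: next=#  (t=6,i=14, bit4=1)
  nb ...##: next=#  (t=3,i=14, bit3=1)
  nb ...#.: next=.  (t=3,i=3, bit2=0)
  nb ....#: next=#  (t=3,i=2, bit1=1)
  nb .....: next=.  (t=4,i=10, bit0=0)
  bits 10100110011011110110111011011010 = 2792320730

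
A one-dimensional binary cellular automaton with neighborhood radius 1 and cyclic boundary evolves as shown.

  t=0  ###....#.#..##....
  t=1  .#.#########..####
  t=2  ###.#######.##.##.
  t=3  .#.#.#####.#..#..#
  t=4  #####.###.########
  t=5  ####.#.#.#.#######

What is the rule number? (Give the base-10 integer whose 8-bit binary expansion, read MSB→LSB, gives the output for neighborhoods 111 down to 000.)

  ### -> #   bit 7 = 1  t=0,i=1
  ##. -> .   bit 6 = 0  t=0,i=2
  #.# -> #   bit 5 = 1  t=0,i=8
  #.. -> #   bit 4 = 1  t=0,i=3
  .## -> .   bit 3 = 0  t=0,i=0
  .#. -> #   bit 2 = 1  t=0,i=7
  ..# -> #   bit 1 = 1  t=0,i=6
  ... -> #   bit 0 = 1  t=0,i=4
  bits 10110111 = 183

183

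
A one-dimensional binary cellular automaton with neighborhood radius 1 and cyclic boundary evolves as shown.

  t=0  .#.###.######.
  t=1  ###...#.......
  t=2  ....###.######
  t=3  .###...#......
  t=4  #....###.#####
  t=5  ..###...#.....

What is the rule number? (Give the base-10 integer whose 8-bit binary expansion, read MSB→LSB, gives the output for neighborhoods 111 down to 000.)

39

  ###|.  b7=0 t=0,i=4
  ##.|.  b6=0 t=0,i=5
  #.#|#  b5=1 t=0,i=2
  #..|.  b4=0 t=0,i=13
  .##|.  b3=0 t=0,i=3
  .#.|#  b2=1 t=0,i=1
  ..#|#  b1=1 t=0,i=0
  ...|#  b0=1 t=1,i=4
  bits 00100111 = 39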